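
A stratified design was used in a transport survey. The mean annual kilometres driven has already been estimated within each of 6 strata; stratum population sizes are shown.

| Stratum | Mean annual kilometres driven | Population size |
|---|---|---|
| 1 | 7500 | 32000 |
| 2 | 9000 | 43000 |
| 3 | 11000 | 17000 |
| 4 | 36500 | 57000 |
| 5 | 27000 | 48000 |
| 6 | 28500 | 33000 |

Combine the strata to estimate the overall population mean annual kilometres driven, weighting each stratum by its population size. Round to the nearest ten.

22310

Σ Nₕ·x̄ₕ = 7500×32000 + 9000×43000 + 11000×17000 + 36500×57000 + 27000×48000 + 28500×33000
  = 240000000 + 387000000 + 187000000 + 2080500000 + 1296000000 + 940500000 = 5131000000
Σ Nₕ = 32000 + 43000 + 17000 + 57000 + 48000 + 33000 = 230000
Overall mean = 5131000000 / 230000 = 22308.696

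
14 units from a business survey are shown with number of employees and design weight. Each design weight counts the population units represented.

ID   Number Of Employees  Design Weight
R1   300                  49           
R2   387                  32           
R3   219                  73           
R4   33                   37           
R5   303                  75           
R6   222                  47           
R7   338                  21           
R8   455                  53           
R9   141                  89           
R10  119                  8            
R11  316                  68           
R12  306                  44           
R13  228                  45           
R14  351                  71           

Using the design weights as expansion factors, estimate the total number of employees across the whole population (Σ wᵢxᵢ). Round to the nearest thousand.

Weighted total = 192298

192000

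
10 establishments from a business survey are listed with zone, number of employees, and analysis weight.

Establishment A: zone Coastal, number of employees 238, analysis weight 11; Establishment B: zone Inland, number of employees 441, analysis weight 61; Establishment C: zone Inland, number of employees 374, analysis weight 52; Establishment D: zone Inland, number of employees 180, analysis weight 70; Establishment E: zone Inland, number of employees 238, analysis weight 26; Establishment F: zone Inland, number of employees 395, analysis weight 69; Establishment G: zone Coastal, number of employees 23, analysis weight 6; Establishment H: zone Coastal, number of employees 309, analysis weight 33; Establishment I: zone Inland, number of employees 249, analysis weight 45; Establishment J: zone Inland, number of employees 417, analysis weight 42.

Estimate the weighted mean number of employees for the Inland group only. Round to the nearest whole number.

332

Inland rows: B, C, D, E, F, I, J
Weighted sum = 441×61 + 374×52 + 180×70 + 238×26 + 395×69 + 249×45 + 417×42
  = 26901 + 19448 + 12600 + 6188 + 27255 + 11205 + 17514 = 121111
Sum of weights = 61 + 52 + 70 + 26 + 69 + 45 + 42 = 365
Weighted mean = 121111 / 365 = 331.81096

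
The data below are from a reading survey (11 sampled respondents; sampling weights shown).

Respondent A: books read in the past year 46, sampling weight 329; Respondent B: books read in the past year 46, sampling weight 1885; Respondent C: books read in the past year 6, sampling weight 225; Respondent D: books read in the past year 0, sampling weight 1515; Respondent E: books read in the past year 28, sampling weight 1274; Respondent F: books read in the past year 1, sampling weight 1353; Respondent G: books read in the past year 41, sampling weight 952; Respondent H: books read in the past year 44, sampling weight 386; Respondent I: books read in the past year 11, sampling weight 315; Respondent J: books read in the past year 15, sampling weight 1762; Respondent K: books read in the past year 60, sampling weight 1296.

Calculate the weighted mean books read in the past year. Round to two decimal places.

Weighted sum = 46×329 + 46×1885 + 6×225 + 0×1515 + 28×1274 + 1×1353 + 41×952 + 44×386 + 11×315 + 15×1762 + 60×1296
  = 15134 + 86710 + 1350 + 0 + 35672 + 1353 + 39032 + 16984 + 3465 + 26430 + 77760 = 303890
Sum of weights = 329 + 1885 + 225 + 1515 + 1274 + 1353 + 952 + 386 + 315 + 1762 + 1296 = 11292
Weighted mean = 303890 / 11292 = 26.911973

26.91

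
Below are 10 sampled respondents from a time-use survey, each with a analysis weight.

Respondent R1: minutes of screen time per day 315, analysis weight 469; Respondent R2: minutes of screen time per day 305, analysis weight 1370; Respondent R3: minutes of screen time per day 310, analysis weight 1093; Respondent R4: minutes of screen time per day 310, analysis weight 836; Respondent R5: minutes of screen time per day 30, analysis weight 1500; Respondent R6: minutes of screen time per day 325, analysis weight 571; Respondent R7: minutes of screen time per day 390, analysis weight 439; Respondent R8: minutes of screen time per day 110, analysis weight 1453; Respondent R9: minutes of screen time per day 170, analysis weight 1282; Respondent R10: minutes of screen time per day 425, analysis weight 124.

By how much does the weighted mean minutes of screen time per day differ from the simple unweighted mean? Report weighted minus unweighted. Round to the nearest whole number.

-51

Unweighted sum = 315 + 305 + 310 + 310 + 30 + 325 + 390 + 110 + 170 + 425 = 2690
Unweighted mean = 2690 / 10 = 269
Weighted sum = 315×469 + 305×1370 + 310×1093 + 310×836 + 30×1500 + 325×571 + 390×439 + 110×1453 + 170×1282 + 425×124
  = 147735 + 417850 + 338830 + 259160 + 45000 + 185575 + 171210 + 159830 + 217940 + 52700 = 1995830
Sum of weights = 9137
Weighted mean = 1995830 / 9137 = 218.43384
Difference (weighted minus unweighted) = -50.56616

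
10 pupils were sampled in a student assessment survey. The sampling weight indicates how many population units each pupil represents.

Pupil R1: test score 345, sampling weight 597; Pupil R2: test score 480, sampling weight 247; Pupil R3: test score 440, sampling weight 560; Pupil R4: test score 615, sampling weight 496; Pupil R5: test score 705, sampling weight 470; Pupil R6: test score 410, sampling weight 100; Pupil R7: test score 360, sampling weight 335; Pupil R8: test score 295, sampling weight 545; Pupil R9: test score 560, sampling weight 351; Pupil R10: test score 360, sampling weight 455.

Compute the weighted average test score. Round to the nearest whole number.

455

Weighted sum = 345×597 + 480×247 + 440×560 + 615×496 + 705×470 + 410×100 + 360×335 + 295×545 + 560×351 + 360×455
  = 205965 + 118560 + 246400 + 305040 + 331350 + 41000 + 120600 + 160775 + 196560 + 163800 = 1890050
Sum of weights = 597 + 247 + 560 + 496 + 470 + 100 + 335 + 545 + 351 + 455 = 4156
Weighted mean = 1890050 / 4156 = 454.77623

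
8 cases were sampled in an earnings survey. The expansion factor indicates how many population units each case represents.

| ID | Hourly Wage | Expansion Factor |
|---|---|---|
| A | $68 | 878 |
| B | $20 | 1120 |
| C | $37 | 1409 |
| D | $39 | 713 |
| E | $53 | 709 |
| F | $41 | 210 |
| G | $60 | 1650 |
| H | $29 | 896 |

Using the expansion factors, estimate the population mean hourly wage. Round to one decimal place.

43.9

Weighted sum = 68×878 + 20×1120 + 37×1409 + 39×713 + 53×709 + 41×210 + 60×1650 + 29×896
  = 59704 + 22400 + 52133 + 27807 + 37577 + 8610 + 99000 + 25984 = 333215
Sum of weights = 878 + 1120 + 1409 + 713 + 709 + 210 + 1650 + 896 = 7585
Weighted mean = 333215 / 7585 = 43.930784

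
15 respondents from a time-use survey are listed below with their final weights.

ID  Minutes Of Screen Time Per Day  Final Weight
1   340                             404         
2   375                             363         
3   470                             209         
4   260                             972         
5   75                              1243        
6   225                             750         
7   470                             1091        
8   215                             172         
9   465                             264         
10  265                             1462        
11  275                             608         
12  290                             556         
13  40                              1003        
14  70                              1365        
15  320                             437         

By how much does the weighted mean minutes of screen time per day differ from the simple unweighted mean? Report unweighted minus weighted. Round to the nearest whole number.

Unweighted sum = 4155
Unweighted mean = 4155 / 15 = 277
Weighted sum = 2550300
Sum of weights = 10899
Weighted mean = 2550300 / 10899 = 233.99394
Difference (unweighted minus weighted) = 43.006056

43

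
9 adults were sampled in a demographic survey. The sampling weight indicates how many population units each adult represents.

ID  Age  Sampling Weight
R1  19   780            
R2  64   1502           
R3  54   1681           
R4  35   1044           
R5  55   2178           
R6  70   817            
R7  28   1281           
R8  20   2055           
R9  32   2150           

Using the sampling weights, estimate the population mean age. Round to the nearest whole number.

Weighted sum = 19×780 + 64×1502 + 54×1681 + 35×1044 + 55×2178 + 70×817 + 28×1281 + 20×2055 + 32×2150
  = 561010
Sum of weights = 780 + 1502 + 1681 + 1044 + 2178 + 817 + 1281 + 2055 + 2150 = 13488
Weighted mean = 561010 / 13488 = 41.593268

42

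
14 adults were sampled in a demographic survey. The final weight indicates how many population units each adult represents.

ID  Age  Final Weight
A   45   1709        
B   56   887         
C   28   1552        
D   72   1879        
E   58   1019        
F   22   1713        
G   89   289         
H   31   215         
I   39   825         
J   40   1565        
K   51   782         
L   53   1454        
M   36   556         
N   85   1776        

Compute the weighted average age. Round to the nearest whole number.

50

Weighted sum = 817190
Sum of weights = 16221
Weighted mean = 817190 / 16221 = 50.378522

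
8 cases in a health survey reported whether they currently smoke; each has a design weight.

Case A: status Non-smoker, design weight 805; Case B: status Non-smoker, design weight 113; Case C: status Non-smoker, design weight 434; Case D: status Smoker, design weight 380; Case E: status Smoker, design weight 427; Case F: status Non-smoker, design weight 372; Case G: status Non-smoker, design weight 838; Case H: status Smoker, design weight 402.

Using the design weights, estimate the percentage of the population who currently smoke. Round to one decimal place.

32.1

Sum of weights for 'Smoker' = 380 + 427 + 402 = 1209
Total weight = 805 + 113 + 434 + 380 + 427 + 372 + 838 + 402 = 3771
Weighted proportion = 1209 / 3771 = 0.32060461 → 32.060461%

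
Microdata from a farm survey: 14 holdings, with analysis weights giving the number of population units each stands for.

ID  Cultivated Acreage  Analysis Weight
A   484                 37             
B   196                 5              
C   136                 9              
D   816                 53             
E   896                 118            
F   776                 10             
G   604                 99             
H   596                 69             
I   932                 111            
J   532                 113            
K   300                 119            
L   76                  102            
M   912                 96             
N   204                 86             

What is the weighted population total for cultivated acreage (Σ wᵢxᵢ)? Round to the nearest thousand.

Weighted total = 589884

590000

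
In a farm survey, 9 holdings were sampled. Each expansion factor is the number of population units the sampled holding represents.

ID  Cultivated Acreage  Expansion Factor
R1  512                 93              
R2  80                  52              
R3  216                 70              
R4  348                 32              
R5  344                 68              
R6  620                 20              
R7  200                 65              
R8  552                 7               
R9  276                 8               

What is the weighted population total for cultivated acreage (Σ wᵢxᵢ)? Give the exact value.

Weighted total = 512×93 + 80×52 + 216×70 + 348×32 + 344×68 + 620×20 + 200×65 + 552×7 + 276×8
  = 132896

132896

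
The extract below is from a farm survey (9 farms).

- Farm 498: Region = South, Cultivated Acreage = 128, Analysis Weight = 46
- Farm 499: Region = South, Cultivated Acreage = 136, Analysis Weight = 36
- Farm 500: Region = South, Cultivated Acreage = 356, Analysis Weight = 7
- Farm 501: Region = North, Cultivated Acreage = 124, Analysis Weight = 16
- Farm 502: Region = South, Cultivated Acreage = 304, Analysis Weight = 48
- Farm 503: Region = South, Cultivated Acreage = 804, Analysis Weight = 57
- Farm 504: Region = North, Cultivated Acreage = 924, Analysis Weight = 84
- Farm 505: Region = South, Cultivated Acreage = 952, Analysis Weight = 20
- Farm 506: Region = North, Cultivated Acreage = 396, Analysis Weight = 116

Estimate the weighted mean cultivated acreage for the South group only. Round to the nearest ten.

South rows: 498, 499, 500, 502, 503, 505
Weighted sum = 92736
Sum of weights = 46 + 36 + 7 + 48 + 57 + 20 = 214
Weighted mean = 92736 / 214 = 433.34579

430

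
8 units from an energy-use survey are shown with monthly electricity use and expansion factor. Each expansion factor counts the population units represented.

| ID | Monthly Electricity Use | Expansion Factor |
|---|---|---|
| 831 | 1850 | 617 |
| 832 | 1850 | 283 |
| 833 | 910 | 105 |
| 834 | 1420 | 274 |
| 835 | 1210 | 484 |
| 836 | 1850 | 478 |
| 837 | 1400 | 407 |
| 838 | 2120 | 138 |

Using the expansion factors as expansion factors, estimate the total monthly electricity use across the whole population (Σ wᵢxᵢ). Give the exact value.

Weighted total = 1850×617 + 1850×283 + 910×105 + 1420×274 + 1210×484 + 1850×478 + 1400×407 + 2120×138
  = 4481930

4481930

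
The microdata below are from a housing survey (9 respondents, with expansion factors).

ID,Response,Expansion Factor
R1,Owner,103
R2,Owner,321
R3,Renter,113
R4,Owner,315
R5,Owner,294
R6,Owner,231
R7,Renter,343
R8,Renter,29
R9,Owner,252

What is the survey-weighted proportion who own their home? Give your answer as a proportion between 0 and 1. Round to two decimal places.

Sum of weights for 'Owner' = 103 + 321 + 315 + 294 + 231 + 252 = 1516
Total weight = 103 + 321 + 113 + 315 + 294 + 231 + 343 + 29 + 252 = 2001
Weighted proportion = 1516 / 2001 = 0.75762119

0.76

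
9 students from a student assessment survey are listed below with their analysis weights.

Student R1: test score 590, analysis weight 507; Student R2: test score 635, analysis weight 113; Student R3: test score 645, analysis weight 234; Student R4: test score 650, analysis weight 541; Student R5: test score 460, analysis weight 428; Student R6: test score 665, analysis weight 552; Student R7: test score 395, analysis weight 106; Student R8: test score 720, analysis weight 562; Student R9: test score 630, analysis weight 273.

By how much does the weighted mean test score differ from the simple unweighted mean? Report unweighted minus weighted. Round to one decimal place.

Unweighted sum = 5390
Unweighted mean = 5390 / 9 = 598.88889
Weighted sum = 590×507 + 635×113 + 645×234 + 650×541 + 460×428 + 665×552 + 395×106 + 720×562 + 630×273
  = 299130 + 71755 + 150930 + 351650 + 196880 + 367080 + 41870 + 404640 + 171990 = 2055925
Sum of weights = 3316
Weighted mean = 2055925 / 3316 = 620.00151
Difference (unweighted minus weighted) = -21.112619

-21.1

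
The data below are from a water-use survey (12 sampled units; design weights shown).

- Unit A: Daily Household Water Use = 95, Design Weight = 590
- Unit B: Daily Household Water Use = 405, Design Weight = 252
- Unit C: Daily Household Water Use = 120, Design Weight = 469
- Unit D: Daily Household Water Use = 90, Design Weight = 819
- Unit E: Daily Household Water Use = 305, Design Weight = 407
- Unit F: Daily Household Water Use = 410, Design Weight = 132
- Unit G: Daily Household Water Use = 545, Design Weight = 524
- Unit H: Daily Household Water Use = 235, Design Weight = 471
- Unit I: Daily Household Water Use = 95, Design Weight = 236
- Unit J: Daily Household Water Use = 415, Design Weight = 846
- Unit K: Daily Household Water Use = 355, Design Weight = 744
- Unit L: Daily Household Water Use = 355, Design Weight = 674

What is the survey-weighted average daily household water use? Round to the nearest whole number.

282

Weighted sum = 95×590 + 405×252 + 120×469 + 90×819 + 305×407 + 410×132 + 545×524 + 235×471 + 95×236 + 415×846 + 355×744 + 355×674
  = 1739520
Sum of weights = 590 + 252 + 469 + 819 + 407 + 132 + 524 + 471 + 236 + 846 + 744 + 674 = 6164
Weighted mean = 1739520 / 6164 = 282.20636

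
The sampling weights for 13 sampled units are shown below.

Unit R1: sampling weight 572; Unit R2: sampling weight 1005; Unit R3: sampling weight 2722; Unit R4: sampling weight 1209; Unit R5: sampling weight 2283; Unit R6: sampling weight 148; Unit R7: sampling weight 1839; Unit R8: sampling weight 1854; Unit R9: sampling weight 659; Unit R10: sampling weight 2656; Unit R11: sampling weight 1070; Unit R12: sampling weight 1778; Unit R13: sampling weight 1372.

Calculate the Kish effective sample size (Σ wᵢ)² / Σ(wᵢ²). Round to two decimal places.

Σ wᵢ = 19167
Σ wᵢ² = 35938589
n_eff = 19167² / 35938589 = 367373889 / 35938589 = 10.222268

10.22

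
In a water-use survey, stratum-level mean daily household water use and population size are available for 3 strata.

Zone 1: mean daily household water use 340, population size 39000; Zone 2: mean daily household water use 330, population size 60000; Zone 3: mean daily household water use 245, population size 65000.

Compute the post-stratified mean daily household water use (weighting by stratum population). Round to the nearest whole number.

Σ Nₕ·x̄ₕ = 48985000
Σ Nₕ = 39000 + 60000 + 65000 = 164000
Overall mean = 48985000 / 164000 = 298.68902

299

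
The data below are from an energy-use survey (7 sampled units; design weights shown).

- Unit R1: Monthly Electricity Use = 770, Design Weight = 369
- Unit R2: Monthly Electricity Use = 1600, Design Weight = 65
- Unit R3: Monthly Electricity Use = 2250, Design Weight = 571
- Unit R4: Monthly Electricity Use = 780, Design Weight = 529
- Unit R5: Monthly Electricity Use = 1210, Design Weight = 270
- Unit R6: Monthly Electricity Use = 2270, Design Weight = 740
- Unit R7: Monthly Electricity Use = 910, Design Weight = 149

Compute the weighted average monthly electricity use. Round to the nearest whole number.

Weighted sum = 4227590
Sum of weights = 369 + 65 + 571 + 529 + 270 + 740 + 149 = 2693
Weighted mean = 4227590 / 2693 = 1569.844

1570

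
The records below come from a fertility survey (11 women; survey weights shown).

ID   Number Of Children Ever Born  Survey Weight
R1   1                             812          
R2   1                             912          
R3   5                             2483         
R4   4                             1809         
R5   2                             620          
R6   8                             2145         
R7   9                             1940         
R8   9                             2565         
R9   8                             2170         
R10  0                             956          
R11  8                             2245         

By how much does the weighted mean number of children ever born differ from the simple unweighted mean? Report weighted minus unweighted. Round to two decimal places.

1.20

Unweighted sum = 1 + 1 + 5 + 4 + 2 + 8 + 9 + 9 + 8 + 0 + 8 = 55
Unweighted mean = 55 / 11 = 5
Weighted sum = 1×812 + 1×912 + 5×2483 + 4×1809 + 2×620 + 8×2145 + 9×1940 + 9×2565 + 8×2170 + 0×956 + 8×2245
  = 812 + 912 + 12415 + 7236 + 1240 + 17160 + 17460 + 23085 + 17360 + 0 + 17960 = 115640
Sum of weights = 812 + 912 + 2483 + 1809 + 620 + 2145 + 1940 + 2565 + 2170 + 956 + 2245 = 18657
Weighted mean = 115640 / 18657 = 6.1982098
Difference (weighted minus unweighted) = 1.1982098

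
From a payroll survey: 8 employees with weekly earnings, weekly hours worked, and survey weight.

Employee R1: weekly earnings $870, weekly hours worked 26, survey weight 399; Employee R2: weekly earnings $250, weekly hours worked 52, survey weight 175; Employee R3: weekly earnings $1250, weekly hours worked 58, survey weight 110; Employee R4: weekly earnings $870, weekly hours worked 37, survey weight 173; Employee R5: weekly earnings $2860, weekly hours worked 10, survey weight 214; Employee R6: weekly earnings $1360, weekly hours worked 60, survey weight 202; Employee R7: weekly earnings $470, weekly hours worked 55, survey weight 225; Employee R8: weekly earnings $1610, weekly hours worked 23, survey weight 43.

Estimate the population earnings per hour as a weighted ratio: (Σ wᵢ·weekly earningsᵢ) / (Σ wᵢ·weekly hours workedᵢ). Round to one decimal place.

29.1

Σ wᵢ·y = 870×399 + 250×175 + 1250×110 + 870×173 + 2860×214 + 1360×202 + 470×225 + 1610×43
  = 347130 + 43750 + 137500 + 150510 + 612040 + 274720 + 105750 + 69230 = 1740630
Σ wᵢ·x = 26×399 + 52×175 + 58×110 + 37×173 + 10×214 + 60×202 + 55×225 + 23×43
  = 10374 + 9100 + 6380 + 6401 + 2140 + 12120 + 12375 + 989 = 59879
Ratio = 1740630 / 59879 = 29.069123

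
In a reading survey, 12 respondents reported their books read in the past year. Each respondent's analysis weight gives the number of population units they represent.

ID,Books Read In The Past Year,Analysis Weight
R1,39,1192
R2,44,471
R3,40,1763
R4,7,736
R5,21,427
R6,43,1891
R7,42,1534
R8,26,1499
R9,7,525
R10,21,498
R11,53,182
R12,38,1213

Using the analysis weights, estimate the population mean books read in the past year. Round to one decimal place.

34.1

Weighted sum = 39×1192 + 44×471 + 40×1763 + 7×736 + 21×427 + 43×1891 + 42×1534 + 26×1499 + 7×525 + 21×498 + 53×182 + 38×1213
  = 46488 + 20724 + 70520 + 5152 + 8967 + 81313 + 64428 + 38974 + 3675 + 10458 + 9646 + 46094 = 406439
Sum of weights = 1192 + 471 + 1763 + 736 + 427 + 1891 + 1534 + 1499 + 525 + 498 + 182 + 1213 = 11931
Weighted mean = 406439 / 11931 = 34.065795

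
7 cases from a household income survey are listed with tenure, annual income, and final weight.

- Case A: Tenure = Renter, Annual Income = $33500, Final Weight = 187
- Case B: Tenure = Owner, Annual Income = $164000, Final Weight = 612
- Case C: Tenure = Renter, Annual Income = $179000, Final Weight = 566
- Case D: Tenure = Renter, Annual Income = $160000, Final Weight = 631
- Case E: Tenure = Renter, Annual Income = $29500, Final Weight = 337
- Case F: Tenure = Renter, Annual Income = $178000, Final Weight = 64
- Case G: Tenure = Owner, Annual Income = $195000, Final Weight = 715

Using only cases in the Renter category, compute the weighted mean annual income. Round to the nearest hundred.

128800

Renter rows: A, C, D, E, F
Weighted sum = 33500×187 + 179000×566 + 160000×631 + 29500×337 + 178000×64
  = 6264500 + 101314000 + 100960000 + 9941500 + 11392000 = 229872000
Sum of weights = 187 + 566 + 631 + 337 + 64 = 1785
Weighted mean = 229872000 / 1785 = 128779.83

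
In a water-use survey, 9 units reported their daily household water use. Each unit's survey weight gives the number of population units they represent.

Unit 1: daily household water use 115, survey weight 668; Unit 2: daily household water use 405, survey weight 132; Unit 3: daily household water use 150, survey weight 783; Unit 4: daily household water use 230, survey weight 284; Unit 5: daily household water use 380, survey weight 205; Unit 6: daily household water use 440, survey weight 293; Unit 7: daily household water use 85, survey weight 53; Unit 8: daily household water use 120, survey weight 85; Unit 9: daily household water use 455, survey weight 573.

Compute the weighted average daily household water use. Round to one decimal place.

258.5

Weighted sum = 115×668 + 405×132 + 150×783 + 230×284 + 380×205 + 440×293 + 85×53 + 120×85 + 455×573
  = 76820 + 53460 + 117450 + 65320 + 77900 + 128920 + 4505 + 10200 + 260715 = 795290
Sum of weights = 668 + 132 + 783 + 284 + 205 + 293 + 53 + 85 + 573 = 3076
Weighted mean = 795290 / 3076 = 258.54681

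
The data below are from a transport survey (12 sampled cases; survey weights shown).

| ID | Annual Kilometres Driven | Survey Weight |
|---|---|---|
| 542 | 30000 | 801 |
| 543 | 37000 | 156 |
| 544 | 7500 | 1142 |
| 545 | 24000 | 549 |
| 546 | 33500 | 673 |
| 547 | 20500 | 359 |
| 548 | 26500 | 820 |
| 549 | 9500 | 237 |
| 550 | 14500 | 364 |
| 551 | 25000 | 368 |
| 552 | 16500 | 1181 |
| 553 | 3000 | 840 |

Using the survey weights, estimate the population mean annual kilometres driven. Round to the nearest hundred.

18900

Weighted sum = 30000×801 + 37000×156 + 7500×1142 + 24000×549 + 33500×673 + 20500×359 + 26500×820 + 9500×237 + 14500×364 + 25000×368 + 16500×1181 + 3000×840
  = 24030000 + 5772000 + 8565000 + 13176000 + 22545500 + 7359500 + 21730000 + 2251500 + 5278000 + 9200000 + 19486500 + 2520000 = 141914000
Sum of weights = 7490
Weighted mean = 141914000 / 7490 = 18947.13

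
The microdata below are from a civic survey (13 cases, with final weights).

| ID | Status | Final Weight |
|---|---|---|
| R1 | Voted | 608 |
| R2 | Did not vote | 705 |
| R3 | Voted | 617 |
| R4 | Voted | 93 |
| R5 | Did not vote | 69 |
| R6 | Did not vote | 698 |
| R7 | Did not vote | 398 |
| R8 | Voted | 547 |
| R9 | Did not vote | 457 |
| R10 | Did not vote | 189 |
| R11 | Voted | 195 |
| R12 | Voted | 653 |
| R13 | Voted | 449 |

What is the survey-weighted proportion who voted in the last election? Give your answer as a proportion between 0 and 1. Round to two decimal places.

Sum of weights for 'Voted' = 608 + 617 + 93 + 547 + 195 + 653 + 449 = 3162
Total weight = 5678
Weighted proportion = 3162 / 5678 = 0.55688623

0.56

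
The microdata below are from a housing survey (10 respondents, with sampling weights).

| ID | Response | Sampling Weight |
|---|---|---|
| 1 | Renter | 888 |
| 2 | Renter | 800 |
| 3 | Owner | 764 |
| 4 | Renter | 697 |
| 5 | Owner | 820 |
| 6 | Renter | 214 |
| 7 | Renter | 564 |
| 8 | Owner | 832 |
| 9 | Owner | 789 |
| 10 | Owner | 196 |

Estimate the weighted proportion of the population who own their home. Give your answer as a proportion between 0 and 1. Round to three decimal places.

Sum of weights for 'Owner' = 764 + 820 + 832 + 789 + 196 = 3401
Total weight = 888 + 800 + 764 + 697 + 820 + 214 + 564 + 832 + 789 + 196 = 6564
Weighted proportion = 3401 / 6564 = 0.51812919

0.518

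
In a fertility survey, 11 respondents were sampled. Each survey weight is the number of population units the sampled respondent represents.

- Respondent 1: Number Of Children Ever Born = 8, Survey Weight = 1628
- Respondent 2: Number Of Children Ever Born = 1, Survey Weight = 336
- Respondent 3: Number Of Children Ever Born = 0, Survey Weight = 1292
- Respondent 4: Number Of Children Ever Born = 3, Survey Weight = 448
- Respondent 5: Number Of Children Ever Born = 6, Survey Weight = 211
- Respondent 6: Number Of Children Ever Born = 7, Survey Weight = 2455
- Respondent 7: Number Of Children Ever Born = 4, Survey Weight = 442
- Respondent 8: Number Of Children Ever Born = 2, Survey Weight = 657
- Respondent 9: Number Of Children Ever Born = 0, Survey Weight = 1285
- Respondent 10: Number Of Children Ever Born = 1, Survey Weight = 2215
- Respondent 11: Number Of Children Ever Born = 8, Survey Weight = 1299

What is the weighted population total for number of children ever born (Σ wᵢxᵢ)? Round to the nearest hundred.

Weighted total = 8×1628 + 1×336 + 0×1292 + 3×448 + 6×211 + 7×2455 + 4×442 + 2×657 + 0×1285 + 1×2215 + 8×1299
  = 13024 + 336 + 0 + 1344 + 1266 + 17185 + 1768 + 1314 + 0 + 2215 + 10392 = 48844

48800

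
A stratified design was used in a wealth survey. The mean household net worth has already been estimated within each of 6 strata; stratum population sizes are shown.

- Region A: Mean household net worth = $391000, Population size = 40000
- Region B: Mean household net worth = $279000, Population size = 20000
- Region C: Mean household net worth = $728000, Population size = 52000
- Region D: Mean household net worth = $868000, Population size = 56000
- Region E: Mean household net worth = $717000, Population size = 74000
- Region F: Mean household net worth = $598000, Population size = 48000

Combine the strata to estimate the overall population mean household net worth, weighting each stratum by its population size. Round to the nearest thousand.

Σ Nₕ·x̄ₕ = 391000×40000 + 279000×20000 + 728000×52000 + 868000×56000 + 717000×74000 + 598000×48000
  = 15640000000 + 5580000000 + 37856000000 + 48608000000 + 53058000000 + 28704000000 = 189446000000
Σ Nₕ = 290000
Overall mean = 189446000000 / 290000 = 653262.07

653000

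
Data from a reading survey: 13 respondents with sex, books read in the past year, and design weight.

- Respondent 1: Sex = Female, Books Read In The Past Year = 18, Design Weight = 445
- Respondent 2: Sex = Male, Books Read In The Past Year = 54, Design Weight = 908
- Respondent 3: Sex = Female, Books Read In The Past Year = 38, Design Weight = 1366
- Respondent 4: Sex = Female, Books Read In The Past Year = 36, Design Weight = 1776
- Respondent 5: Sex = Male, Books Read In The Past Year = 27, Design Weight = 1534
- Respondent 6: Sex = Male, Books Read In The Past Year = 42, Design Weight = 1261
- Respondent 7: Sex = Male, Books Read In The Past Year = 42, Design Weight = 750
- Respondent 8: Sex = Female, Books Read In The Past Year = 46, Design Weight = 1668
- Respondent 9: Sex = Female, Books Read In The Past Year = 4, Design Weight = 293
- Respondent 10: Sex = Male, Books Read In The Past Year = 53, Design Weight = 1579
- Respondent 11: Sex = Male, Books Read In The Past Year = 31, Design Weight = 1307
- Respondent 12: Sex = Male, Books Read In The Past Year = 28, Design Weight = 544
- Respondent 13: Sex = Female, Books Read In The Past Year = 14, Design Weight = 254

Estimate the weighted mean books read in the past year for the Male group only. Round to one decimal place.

Male rows: 2, 5, 6, 7, 10, 11, 12
Weighted sum = 54×908 + 27×1534 + 42×1261 + 42×750 + 53×1579 + 31×1307 + 28×544
  = 49032 + 41418 + 52962 + 31500 + 83687 + 40517 + 15232 = 314348
Sum of weights = 908 + 1534 + 1261 + 750 + 1579 + 1307 + 544 = 7883
Weighted mean = 314348 / 7883 = 39.876697

39.9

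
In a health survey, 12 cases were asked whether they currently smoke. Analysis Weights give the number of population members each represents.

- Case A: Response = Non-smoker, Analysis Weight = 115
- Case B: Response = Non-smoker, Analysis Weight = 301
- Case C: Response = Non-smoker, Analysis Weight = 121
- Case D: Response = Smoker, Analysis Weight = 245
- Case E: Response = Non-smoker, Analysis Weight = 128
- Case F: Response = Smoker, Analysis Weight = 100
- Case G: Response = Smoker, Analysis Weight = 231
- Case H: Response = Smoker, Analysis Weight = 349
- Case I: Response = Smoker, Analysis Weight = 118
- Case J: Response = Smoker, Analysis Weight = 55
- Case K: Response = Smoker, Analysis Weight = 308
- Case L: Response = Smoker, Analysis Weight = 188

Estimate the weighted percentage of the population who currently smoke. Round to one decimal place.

70.6

Sum of weights for 'Smoker' = 245 + 100 + 231 + 349 + 118 + 55 + 308 + 188 = 1594
Total weight = 115 + 301 + 121 + 245 + 128 + 100 + 231 + 349 + 118 + 55 + 308 + 188 = 2259
Weighted proportion = 1594 / 2259 = 0.70562196 → 70.562196%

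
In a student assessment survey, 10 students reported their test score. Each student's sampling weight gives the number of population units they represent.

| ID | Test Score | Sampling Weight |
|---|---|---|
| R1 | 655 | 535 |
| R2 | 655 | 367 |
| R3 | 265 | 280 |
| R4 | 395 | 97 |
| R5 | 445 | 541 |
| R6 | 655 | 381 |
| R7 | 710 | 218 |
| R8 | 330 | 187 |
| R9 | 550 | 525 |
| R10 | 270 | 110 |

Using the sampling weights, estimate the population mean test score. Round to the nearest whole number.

Weighted sum = 1728565
Sum of weights = 535 + 367 + 280 + 97 + 541 + 381 + 218 + 187 + 525 + 110 = 3241
Weighted mean = 1728565 / 3241 = 533.3431

533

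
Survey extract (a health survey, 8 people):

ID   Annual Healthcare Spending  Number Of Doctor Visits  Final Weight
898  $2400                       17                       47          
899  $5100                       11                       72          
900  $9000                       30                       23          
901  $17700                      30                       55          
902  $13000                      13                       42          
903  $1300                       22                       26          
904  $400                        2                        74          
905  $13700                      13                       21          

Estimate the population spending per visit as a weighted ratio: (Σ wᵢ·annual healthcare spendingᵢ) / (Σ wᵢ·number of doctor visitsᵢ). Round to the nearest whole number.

468

Σ wᵢ·y = 2400×47 + 5100×72 + 9000×23 + 17700×55 + 13000×42 + 1300×26 + 400×74 + 13700×21
  = 2557600
Σ wᵢ·x = 17×47 + 11×72 + 30×23 + 30×55 + 13×42 + 22×26 + 2×74 + 13×21
  = 5470
Ratio = 2557600 / 5470 = 467.56856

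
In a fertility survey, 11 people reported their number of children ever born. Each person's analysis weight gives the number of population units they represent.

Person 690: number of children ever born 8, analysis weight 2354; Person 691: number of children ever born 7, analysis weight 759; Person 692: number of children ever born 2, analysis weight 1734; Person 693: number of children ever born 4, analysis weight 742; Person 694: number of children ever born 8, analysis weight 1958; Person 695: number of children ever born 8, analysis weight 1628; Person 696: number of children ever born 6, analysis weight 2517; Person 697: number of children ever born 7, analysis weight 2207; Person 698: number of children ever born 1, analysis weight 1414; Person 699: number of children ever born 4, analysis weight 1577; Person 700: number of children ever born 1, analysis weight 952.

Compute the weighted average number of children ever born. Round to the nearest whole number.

Weighted sum = 8×2354 + 7×759 + 2×1734 + 4×742 + 8×1958 + 8×1628 + 6×2517 + 7×2207 + 1×1414 + 4×1577 + 1×952
  = 18832 + 5313 + 3468 + 2968 + 15664 + 13024 + 15102 + 15449 + 1414 + 6308 + 952 = 98494
Sum of weights = 17842
Weighted mean = 98494 / 17842 = 5.5203453

6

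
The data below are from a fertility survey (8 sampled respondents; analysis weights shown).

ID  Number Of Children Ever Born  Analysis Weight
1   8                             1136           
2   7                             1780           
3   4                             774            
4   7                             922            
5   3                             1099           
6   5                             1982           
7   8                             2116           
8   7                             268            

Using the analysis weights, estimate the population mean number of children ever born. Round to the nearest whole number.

6

Weighted sum = 8×1136 + 7×1780 + 4×774 + 7×922 + 3×1099 + 5×1982 + 8×2116 + 7×268
  = 9088 + 12460 + 3096 + 6454 + 3297 + 9910 + 16928 + 1876 = 63109
Sum of weights = 1136 + 1780 + 774 + 922 + 1099 + 1982 + 2116 + 268 = 10077
Weighted mean = 63109 / 10077 = 6.2626774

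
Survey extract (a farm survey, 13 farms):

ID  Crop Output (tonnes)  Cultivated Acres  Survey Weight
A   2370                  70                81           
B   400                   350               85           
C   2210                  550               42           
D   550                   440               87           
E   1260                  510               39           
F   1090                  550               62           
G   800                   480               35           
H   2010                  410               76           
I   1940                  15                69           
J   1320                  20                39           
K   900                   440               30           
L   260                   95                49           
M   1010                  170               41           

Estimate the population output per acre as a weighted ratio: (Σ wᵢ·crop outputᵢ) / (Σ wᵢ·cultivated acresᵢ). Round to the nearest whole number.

4

Σ wᵢ·y = 930610
Σ wᵢ·x = 225390
Ratio = 930610 / 225390 = 4.1288877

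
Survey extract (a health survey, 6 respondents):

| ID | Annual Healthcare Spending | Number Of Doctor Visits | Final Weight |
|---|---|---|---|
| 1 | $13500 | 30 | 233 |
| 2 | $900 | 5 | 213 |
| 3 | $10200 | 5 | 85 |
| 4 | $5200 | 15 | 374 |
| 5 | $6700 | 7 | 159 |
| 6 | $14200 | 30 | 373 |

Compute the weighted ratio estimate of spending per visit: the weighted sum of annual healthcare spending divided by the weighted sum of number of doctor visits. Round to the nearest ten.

Σ wᵢ·y = 13500×233 + 900×213 + 10200×85 + 5200×374 + 6700×159 + 14200×373
  = 3145500 + 191700 + 867000 + 1944800 + 1065300 + 5296600 = 12510900
Σ wᵢ·x = 30×233 + 5×213 + 5×85 + 15×374 + 7×159 + 30×373
  = 6990 + 1065 + 425 + 5610 + 1113 + 11190 = 26393
Ratio = 12510900 / 26393 = 474.02342

470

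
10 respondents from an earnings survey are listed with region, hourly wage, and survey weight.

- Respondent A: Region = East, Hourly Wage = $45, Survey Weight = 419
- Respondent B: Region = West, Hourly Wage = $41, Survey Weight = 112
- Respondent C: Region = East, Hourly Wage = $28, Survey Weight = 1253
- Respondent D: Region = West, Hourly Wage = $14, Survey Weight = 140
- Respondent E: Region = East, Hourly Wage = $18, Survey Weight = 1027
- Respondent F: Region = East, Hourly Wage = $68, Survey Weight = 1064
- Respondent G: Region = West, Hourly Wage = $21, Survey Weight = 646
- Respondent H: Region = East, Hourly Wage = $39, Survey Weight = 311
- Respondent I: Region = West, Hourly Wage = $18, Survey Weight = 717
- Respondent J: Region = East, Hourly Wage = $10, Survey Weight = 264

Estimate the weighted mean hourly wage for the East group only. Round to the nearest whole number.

37

East rows: A, C, E, F, H, J
Weighted sum = 45×419 + 28×1253 + 18×1027 + 68×1064 + 39×311 + 10×264
  = 18855 + 35084 + 18486 + 72352 + 12129 + 2640 = 159546
Sum of weights = 419 + 1253 + 1027 + 1064 + 311 + 264 = 4338
Weighted mean = 159546 / 4338 = 36.7787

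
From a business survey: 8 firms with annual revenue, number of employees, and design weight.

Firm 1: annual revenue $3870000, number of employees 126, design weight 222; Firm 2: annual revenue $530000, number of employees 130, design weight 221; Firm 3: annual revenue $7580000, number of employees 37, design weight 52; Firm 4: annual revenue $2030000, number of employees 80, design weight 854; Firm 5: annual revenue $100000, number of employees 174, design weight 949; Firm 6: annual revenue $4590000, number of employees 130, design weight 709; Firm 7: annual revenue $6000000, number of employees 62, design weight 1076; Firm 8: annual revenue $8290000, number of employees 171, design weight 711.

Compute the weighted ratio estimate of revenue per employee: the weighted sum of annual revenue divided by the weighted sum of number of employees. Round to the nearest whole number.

32842

Σ wᵢ·y = 3870000×222 + 530000×221 + 7580000×52 + 2030000×854 + 100000×949 + 4590000×709 + 6000000×1076 + 8290000×711
  = 859140000 + 117130000 + 394160000 + 1733620000 + 94900000 + 3254310000 + 6456000000 + 5894190000 = 18803450000
Σ wᵢ·x = 126×222 + 130×221 + 37×52 + 80×854 + 174×949 + 130×709 + 62×1076 + 171×711
  = 27972 + 28730 + 1924 + 68320 + 165126 + 92170 + 66712 + 121581 = 572535
Ratio = 18803450000 / 572535 = 32842.446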